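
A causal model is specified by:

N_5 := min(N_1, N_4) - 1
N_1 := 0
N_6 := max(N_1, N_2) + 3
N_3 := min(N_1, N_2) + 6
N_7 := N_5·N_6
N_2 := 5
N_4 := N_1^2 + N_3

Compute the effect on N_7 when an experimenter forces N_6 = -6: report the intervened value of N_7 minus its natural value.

14

Intervening sets N_6 = -6 and removes its equation (N_6 := max(N_1, N_2) + 3).
N_3 = min(N_1, N_2) + 6  [with N_1=0, N_2=5]  = 6
N_4 = N_1^2 + N_3  [with N_1=0, N_3=6]  = 6
N_5 = min(N_1, N_4) - 1  [with N_1=0, N_4=6]  = -1
N_7 = N_5·N_6  [with N_5=-1, N_6=-6]  = 6
Without intervention: N_3 = min(N_1, N_2) + 6  [with N_1=0, N_2=5]  = 6; N_4 = N_1^2 + N_3  [with N_1=0, N_3=6]  = 6; N_5 = min(N_1, N_4) - 1  [with N_1=0, N_4=6]  = -1; N_6 = max(N_1, N_2) + 3  [with N_1=0, N_2=5]  = 8; N_7 = N_5·N_6  [with N_5=-1, N_6=8]  = -8.
Change = 6 − (-8) = 14.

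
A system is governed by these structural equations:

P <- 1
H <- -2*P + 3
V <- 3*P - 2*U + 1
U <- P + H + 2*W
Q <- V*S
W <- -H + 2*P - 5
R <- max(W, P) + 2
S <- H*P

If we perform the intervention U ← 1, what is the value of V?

Intervening sets U = 1 and removes its equation (U <- P + H + 2*W).
V = 3*P - 2*U + 1  [with P=1, U=1]  = 2

2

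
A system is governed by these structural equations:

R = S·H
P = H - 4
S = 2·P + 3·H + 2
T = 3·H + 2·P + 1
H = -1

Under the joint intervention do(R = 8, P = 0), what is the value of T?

-2

Setting R = 8, P = 0 by intervention discards those variables' equations.
T = 3·H + 2·P + 1  [with H=-1, P=0]  = -2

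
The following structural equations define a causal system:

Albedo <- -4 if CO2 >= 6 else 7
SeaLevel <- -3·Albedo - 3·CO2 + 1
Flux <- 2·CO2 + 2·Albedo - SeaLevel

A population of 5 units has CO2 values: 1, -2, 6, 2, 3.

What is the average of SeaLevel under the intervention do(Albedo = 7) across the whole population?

Every unit gets Albedo=7 under the intervention. SeaLevel values become -23, -14, -38, -26, -29; E[SeaLevel|do(Albedo=7)] = -26.

-26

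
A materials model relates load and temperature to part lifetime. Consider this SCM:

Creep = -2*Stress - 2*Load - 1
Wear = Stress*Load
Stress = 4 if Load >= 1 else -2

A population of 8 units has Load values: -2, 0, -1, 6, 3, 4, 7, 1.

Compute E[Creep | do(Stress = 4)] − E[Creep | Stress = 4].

The intervention sets Stress=4 in all 8 units regardless of Load. Recomputing Creep per unit gives -5, -9, -7, -21, -15, -17, -23, -11; average -13.5.
Conditioning on Stress=4 selects the 5 unit(s) with Load ∈ {6, 3, 4, 7, 1}. Their Creep values: -21, -15, -17, -23, -11. Mean = -17.4.
Difference = -13.5 − (-17.4) = 3.9.

3.9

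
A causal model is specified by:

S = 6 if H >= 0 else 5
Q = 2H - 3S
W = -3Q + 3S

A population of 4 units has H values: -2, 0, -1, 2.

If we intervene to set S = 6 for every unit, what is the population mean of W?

73.5

Every unit gets S=6 under the intervention. W values become 84, 72, 78, 60; E[W|do(S=6)] = 73.5.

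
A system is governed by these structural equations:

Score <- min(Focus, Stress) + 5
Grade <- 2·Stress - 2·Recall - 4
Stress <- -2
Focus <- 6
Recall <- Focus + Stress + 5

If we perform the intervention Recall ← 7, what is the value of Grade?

Intervening sets Recall = 7 and removes its equation (Recall <- Focus + Stress + 5).
Grade = 2·Stress - 2·Recall - 4  [with Stress=-2, Recall=7]  = -22

-22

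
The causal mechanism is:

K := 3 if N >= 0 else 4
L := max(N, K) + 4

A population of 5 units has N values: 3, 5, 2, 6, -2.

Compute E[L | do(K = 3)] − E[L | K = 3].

do(K=3) breaks K's dependence on N. With K=3 fixed, L across the units is 7, 9, 7, 10, 7, mean 8.
Conditioning on K=3 selects the 4 unit(s) with N ∈ {3, 5, 2, 6}. Their L values: 7, 9, 7, 10. Mean = 8.25.
Difference = 8 − 8.25 = -0.25.

-0.25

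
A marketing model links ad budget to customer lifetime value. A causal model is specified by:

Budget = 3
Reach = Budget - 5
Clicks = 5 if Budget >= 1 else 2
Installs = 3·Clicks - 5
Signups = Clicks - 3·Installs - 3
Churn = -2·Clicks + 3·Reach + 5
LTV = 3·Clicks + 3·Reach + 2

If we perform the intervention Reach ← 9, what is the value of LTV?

44

Under do(Reach=9), the mechanism Reach = Budget - 5 is discarded; Reach is fixed at 9.
Clicks = 5 if Budget >= 1 else 2  [with Budget=3]  = 5
LTV = 3·Clicks + 3·Reach + 2  [with Clicks=5, Reach=9]  = 44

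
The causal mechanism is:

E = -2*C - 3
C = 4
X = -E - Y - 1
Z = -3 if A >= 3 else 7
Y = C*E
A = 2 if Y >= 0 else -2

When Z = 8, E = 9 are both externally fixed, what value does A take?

2

The joint intervention fixes Z = 8, E = 9, removing each variable's own equation.
Y = C*E  [with C=4, E=9]  = 36
A = 2 if Y >= 0 else -2  [with Y=36]  = 2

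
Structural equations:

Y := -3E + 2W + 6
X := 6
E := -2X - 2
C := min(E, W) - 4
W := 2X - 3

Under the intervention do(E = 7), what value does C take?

3

do(E=7) replaces the equation E := -2X - 2 with the constant E = 7.
W = 2X - 3  [with X=6]  = 9
C = min(E, W) - 4  [with E=7, W=9]  = 3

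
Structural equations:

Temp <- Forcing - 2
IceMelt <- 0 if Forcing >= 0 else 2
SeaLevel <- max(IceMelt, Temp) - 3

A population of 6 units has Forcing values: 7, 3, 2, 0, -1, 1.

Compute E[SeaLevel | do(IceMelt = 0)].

-2

Every unit gets IceMelt=0 under the intervention. SeaLevel values become 2, -2, -3, -3, -3, -3; E[SeaLevel|do(IceMelt=0)] = -2.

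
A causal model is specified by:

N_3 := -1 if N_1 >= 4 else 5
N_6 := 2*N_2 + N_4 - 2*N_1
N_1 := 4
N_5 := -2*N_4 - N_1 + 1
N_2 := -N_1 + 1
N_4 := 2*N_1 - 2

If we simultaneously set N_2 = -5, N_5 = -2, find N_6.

-12

Setting N_2 = -5, N_5 = -2 by intervention discards those variables' equations.
N_4 = 2*N_1 - 2  [with N_1=4]  = 6
N_6 = 2*N_2 + N_4 - 2*N_1  [with N_2=-5, N_4=6, N_1=4]  = -12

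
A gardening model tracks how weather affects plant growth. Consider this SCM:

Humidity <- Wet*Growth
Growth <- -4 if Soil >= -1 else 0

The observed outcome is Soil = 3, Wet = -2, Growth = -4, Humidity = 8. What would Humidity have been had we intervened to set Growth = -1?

The intervention breaks the incoming arrows to Growth: Growth <- -4 if Soil >= -1 else 0 no longer applies, and Growth = -1.
Humidity = Wet*Growth  [with Wet=-2, Growth=-1]  = 2

2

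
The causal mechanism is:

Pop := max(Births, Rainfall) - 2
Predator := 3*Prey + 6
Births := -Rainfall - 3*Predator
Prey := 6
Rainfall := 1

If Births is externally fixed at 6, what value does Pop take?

4

Intervening sets Births = 6 and removes its equation (Births := -Rainfall - 3*Predator).
Pop = max(Births, Rainfall) - 2  [with Births=6, Rainfall=1]  = 4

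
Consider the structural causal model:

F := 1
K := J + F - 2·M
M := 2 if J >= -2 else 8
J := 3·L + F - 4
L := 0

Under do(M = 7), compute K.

Intervening sets M = 7 and removes its equation (M := 2 if J >= -2 else 8).
J = 3·L + F - 4  [with L=0, F=1]  = -3
K = J + F - 2·M  [with J=-3, F=1, M=7]  = -16

-16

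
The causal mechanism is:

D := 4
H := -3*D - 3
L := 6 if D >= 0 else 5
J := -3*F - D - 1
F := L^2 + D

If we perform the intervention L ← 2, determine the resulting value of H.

do(L=2) replaces the equation L := 6 if D >= 0 else 5 with the constant L = 2.
Since H is not a descendant of the intervened variable, it is unaffected.
H = -3*D - 3  [with D=4]  = -15

-15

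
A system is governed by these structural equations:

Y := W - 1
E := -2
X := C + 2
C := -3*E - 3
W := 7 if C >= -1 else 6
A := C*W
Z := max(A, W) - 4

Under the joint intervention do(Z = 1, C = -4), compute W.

Setting Z = 1, C = -4 by intervention discards those variables' equations.
W = 7 if C >= -1 else 6  [with C=-4]  = 6

6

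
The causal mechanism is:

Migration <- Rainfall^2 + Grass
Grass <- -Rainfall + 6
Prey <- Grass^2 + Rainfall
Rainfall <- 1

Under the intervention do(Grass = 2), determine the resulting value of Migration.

3

Under do(Grass=2), the mechanism Grass <- -Rainfall + 6 is discarded; Grass is fixed at 2.
Migration = Rainfall^2 + Grass  [with Rainfall=1, Grass=2]  = 3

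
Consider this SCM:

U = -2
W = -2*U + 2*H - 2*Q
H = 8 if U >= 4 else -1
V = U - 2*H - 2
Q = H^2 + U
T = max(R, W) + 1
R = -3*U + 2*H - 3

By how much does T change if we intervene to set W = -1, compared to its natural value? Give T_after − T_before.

Under do(W=-1), the mechanism W = -2*U + 2*H - 2*Q is discarded; W is fixed at -1.
H = 8 if U >= 4 else -1  [with U=-2]  = -1
R = -3*U + 2*H - 3  [with U=-2, H=-1]  = 1
T = max(R, W) + 1  [with R=1, W=-1]  = 2
Without intervention: H = 8 if U >= 4 else -1  [with U=-2]  = -1; Q = H^2 + U  [with H=-1, U=-2]  = -1; W = -2*U + 2*H - 2*Q  [with U=-2, H=-1, Q=-1]  = 4; R = -3*U + 2*H - 3  [with U=-2, H=-1]  = 1; T = max(R, W) + 1  [with R=1, W=4]  = 5.
Change = 2 − 5 = -3.

-3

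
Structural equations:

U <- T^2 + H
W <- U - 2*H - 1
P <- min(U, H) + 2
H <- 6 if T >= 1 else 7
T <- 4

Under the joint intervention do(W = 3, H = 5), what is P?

7

Setting W = 3, H = 5 by intervention discards those variables' equations.
U = T^2 + H  [with T=4, H=5]  = 21
P = min(U, H) + 2  [with U=21, H=5]  = 7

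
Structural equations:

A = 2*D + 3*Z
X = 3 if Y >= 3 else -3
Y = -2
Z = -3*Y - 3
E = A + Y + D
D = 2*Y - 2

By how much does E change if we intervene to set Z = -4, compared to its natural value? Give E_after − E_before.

-21

do(Z=-4) replaces the equation Z = -3*Y - 3 with the constant Z = -4.
D = 2*Y - 2  [with Y=-2]  = -6
A = 2*D + 3*Z  [with D=-6, Z=-4]  = -24
E = A + Y + D  [with A=-24, Y=-2, D=-6]  = -32
Without intervention: D = 2*Y - 2  [with Y=-2]  = -6; Z = -3*Y - 3  [with Y=-2]  = 3; A = 2*D + 3*Z  [with D=-6, Z=3]  = -3; E = A + Y + D  [with A=-3, Y=-2, D=-6]  = -11.
Change = -32 − (-11) = -21.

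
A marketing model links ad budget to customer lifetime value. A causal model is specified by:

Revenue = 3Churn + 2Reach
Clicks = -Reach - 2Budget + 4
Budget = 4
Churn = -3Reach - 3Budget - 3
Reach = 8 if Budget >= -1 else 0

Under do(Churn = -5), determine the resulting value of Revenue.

1

Intervening sets Churn = -5 and removes its equation (Churn = -3Reach - 3Budget - 3).
Reach = 8 if Budget >= -1 else 0  [with Budget=4]  = 8
Revenue = 3Churn + 2Reach  [with Churn=-5, Reach=8]  = 1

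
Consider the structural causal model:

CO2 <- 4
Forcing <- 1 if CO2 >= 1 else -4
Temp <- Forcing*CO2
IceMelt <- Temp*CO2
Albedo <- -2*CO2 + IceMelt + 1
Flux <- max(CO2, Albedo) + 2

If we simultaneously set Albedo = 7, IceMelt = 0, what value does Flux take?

9

Setting Albedo = 7, IceMelt = 0 by intervention discards those variables' equations.
Flux = max(CO2, Albedo) + 2  [with CO2=4, Albedo=7]  = 9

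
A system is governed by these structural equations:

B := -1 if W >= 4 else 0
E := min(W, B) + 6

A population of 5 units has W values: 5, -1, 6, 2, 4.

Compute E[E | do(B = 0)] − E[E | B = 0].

The intervention sets B=0 in all 5 units regardless of W. Recomputing E per unit gives 6, 5, 6, 6, 6; average 5.8.
E[E|B=0] averages over only the 2 units with B=0 (W = -1, 2): E = 5, 6, mean 5.5.
Difference = 5.8 − 5.5 = 0.3.

0.3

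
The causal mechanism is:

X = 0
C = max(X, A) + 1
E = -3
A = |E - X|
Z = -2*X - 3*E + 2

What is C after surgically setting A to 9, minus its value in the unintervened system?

Intervening sets A = 9 and removes its equation (A = |E - X|).
C = max(X, A) + 1  [with X=0, A=9]  = 10
Without intervention: A = |E - X|  [with E=-3, X=0]  = 3; C = max(X, A) + 1  [with X=0, A=3]  = 4.
Change = 10 − 4 = 6.

6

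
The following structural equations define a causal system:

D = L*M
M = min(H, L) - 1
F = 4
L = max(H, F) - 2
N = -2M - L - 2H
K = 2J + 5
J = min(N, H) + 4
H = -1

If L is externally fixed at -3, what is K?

11

The intervention breaks the incoming arrows to L: L = max(H, F) - 2 no longer applies, and L = -3.
M = min(H, L) - 1  [with H=-1, L=-3]  = -4
N = -2M - L - 2H  [with M=-4, L=-3, H=-1]  = 13
J = min(N, H) + 4  [with N=13, H=-1]  = 3
K = 2J + 5  [with J=3]  = 11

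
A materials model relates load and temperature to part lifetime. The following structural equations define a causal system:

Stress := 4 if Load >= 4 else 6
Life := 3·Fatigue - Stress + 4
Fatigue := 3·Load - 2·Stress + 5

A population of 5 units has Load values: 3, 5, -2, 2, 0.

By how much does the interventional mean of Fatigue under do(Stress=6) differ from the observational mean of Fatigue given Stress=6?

2.55

Every unit gets Stress=6 under the intervention. Fatigue values become 2, 8, -13, -1, -7; E[Fatigue|do(Stress=6)] = -2.2.
Conditioning on Stress=6 selects the 4 unit(s) with Load ∈ {3, -2, 2, 0}. Their Fatigue values: 2, -13, -1, -7. Mean = -4.75.
Difference = -2.2 − (-4.75) = 2.55.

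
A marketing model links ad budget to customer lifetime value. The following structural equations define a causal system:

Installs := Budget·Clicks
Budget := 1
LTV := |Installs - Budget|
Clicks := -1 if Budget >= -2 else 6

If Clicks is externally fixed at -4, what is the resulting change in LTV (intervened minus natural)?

Under do(Clicks=-4), the mechanism Clicks := -1 if Budget >= -2 else 6 is discarded; Clicks is fixed at -4.
Installs = Budget·Clicks  [with Budget=1, Clicks=-4]  = -4
LTV = |Installs - Budget|  [with Installs=-4, Budget=1]  = 5
Without intervention: Clicks = -1 if Budget >= -2 else 6  [with Budget=1]  = -1; Installs = Budget·Clicks  [with Budget=1, Clicks=-1]  = -1; LTV = |Installs - Budget|  [with Installs=-1, Budget=1]  = 2.
Change = 5 − 2 = 3.

3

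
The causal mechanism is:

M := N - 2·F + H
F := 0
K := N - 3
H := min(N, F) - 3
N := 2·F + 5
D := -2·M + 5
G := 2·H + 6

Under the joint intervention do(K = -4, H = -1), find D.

Under do(K = -4, H = -1), each intervened variable's structural equation is replaced by its fixed value.
N = 2·F + 5  [with F=0]  = 5
M = N - 2·F + H  [with N=5, F=0, H=-1]  = 4
D = -2·M + 5  [with M=4]  = -3

-3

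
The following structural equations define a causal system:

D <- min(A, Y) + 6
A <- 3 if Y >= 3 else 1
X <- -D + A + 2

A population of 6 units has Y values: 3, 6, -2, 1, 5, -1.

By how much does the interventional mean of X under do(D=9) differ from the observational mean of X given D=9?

do(D=9) breaks D's dependence on Y. With D=9 fixed, X across the units is -4, -4, -6, -6, -4, -6, mean -5.
Observing D=9 restricts to units where D's equation naturally yields 9: Y ∈ {3, 6, 5}. In that subpopulation X = -4, -4, -4, mean -4.
Difference = -5 − (-4) = -1.

-1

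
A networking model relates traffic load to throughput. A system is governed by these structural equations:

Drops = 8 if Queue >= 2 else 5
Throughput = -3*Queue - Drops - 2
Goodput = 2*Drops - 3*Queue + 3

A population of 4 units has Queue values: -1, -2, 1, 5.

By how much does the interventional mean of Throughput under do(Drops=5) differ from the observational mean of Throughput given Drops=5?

-4.25

Under do(Drops=5), Drops's equation is replaced by Drops=5 for every unit. Per-unit Throughput: -4, -1, -10, -22. Mean = -9.25.
Observing Drops=5 restricts to units where Drops's equation naturally yields 5: Queue ∈ {-1, -2, 1}. In that subpopulation Throughput = -4, -1, -10, mean -5.
Difference = -9.25 − (-5) = -4.25.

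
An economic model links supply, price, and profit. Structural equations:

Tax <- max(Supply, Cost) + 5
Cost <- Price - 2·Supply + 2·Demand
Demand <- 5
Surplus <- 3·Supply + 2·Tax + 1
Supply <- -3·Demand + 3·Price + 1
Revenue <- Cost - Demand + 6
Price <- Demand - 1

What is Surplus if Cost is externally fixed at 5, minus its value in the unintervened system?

The intervention breaks the incoming arrows to Cost: Cost <- Price - 2·Supply + 2·Demand no longer applies, and Cost = 5.
Price = Demand - 1  [with Demand=5]  = 4
Supply = -3·Demand + 3·Price + 1  [with Demand=5, Price=4]  = -2
Tax = max(Supply, Cost) + 5  [with Supply=-2, Cost=5]  = 10
Surplus = 3·Supply + 2·Tax + 1  [with Supply=-2, Tax=10]  = 15
Without intervention: Price = Demand - 1  [with Demand=5]  = 4; Supply = -3·Demand + 3·Price + 1  [with Demand=5, Price=4]  = -2; Cost = Price - 2·Supply + 2·Demand  [with Price=4, Supply=-2, Demand=5]  = 18; Tax = max(Supply, Cost) + 5  [with Supply=-2, Cost=18]  = 23; Surplus = 3·Supply + 2·Tax + 1  [with Supply=-2, Tax=23]  = 41.
Change = 15 − 41 = -26.

-26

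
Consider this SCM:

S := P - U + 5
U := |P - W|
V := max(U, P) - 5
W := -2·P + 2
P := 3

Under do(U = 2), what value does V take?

-2

do(U=2) replaces the equation U := |P - W| with the constant U = 2.
V = max(U, P) - 5  [with U=2, P=3]  = -2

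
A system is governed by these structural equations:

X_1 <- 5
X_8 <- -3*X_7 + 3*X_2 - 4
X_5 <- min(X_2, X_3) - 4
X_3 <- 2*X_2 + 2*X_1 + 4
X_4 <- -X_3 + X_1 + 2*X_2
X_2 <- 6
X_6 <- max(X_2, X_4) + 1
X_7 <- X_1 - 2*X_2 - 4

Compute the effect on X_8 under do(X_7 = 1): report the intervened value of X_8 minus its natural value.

do(X_7=1) replaces the equation X_7 <- X_1 - 2*X_2 - 4 with the constant X_7 = 1.
X_8 = -3*X_7 + 3*X_2 - 4  [with X_7=1, X_2=6]  = 11
Without intervention: X_7 = X_1 - 2*X_2 - 4  [with X_1=5, X_2=6]  = -11; X_8 = -3*X_7 + 3*X_2 - 4  [with X_7=-11, X_2=6]  = 47.
Change = 11 − 47 = -36.

-36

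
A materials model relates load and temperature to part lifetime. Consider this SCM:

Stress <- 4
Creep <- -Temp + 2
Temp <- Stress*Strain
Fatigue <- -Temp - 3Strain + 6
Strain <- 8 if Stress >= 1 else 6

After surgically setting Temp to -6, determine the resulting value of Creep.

The intervention breaks the incoming arrows to Temp: Temp <- Stress*Strain no longer applies, and Temp = -6.
Creep = -Temp + 2  [with Temp=-6]  = 8

8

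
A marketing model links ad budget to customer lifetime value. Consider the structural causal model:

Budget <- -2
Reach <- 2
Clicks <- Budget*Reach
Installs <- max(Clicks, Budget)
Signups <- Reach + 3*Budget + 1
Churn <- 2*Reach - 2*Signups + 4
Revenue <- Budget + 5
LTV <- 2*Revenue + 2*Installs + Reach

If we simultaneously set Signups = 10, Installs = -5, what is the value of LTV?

Under do(Signups = 10, Installs = -5), each intervened variable's structural equation is replaced by its fixed value.
Revenue = Budget + 5  [with Budget=-2]  = 3
LTV = 2*Revenue + 2*Installs + Reach  [with Revenue=3, Installs=-5, Reach=2]  = -2

-2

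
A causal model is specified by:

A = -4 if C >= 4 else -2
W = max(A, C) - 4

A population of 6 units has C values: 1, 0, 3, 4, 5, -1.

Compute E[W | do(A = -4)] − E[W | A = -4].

The intervention sets A=-4 in all 6 units regardless of C. Recomputing W per unit gives -3, -4, -1, 0, 1, -5; average -2.
E[W|A=-4] averages over only the 2 units with A=-4 (C = 4, 5): W = 0, 1, mean 0.5.
Difference = -2 − 0.5 = -2.5.

-2.5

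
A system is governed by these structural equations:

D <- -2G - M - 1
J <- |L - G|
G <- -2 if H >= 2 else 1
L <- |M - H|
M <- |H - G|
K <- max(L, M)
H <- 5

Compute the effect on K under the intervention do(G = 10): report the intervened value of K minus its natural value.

-2

Under do(G=10), the mechanism G <- -2 if H >= 2 else 1 is discarded; G is fixed at 10.
M = |H - G|  [with H=5, G=10]  = 5
L = |M - H|  [with M=5, H=5]  = 0
K = max(L, M)  [with L=0, M=5]  = 5
Without intervention: G = -2 if H >= 2 else 1  [with H=5]  = -2; M = |H - G|  [with H=5, G=-2]  = 7; L = |M - H|  [with M=7, H=5]  = 2; K = max(L, M)  [with L=2, M=7]  = 7.
Change = 5 − 7 = -2.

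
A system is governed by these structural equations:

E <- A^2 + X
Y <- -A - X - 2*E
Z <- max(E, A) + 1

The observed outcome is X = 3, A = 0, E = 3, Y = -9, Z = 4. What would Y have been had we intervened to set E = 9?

The intervention breaks the incoming arrows to E: E <- A^2 + X no longer applies, and E = 9.
Y = -A - X - 2*E  [with A=0, X=3, E=9]  = -21

-21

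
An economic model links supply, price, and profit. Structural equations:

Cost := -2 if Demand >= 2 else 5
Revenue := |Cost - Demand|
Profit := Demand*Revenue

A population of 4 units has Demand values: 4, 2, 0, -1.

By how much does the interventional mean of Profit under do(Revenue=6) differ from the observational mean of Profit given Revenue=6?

-1.5

Every unit gets Revenue=6 under the intervention. Profit values become 24, 12, 0, -6; E[Profit|do(Revenue=6)] = 7.5.
E[Profit|Revenue=6] averages over only the 2 units with Revenue=6 (Demand = 4, -1): Profit = 24, -6, mean 9.
Difference = 7.5 − 9 = -1.5.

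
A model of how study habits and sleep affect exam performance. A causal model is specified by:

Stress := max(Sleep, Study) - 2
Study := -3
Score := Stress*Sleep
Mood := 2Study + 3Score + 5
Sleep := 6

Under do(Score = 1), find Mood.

Intervening sets Score = 1 and removes its equation (Score := Stress*Sleep).
Mood = 2Study + 3Score + 5  [with Study=-3, Score=1]  = 2

2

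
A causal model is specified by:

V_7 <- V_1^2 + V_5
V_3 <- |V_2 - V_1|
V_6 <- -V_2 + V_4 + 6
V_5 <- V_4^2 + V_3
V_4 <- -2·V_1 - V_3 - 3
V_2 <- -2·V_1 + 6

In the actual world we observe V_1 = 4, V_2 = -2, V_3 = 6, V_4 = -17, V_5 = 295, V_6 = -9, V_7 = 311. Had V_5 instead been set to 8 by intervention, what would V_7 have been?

24

Under do(V_5=8), the mechanism V_5 <- V_4^2 + V_3 is discarded; V_5 is fixed at 8.
V_7 = V_1^2 + V_5  [with V_1=4, V_5=8]  = 24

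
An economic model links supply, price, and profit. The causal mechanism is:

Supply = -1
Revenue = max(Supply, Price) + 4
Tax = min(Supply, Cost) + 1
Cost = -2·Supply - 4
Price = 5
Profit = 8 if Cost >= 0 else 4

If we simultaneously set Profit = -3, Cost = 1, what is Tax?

Under do(Profit = -3, Cost = 1), each intervened variable's structural equation is replaced by its fixed value.
Tax = min(Supply, Cost) + 1  [with Supply=-1, Cost=1]  = 0

0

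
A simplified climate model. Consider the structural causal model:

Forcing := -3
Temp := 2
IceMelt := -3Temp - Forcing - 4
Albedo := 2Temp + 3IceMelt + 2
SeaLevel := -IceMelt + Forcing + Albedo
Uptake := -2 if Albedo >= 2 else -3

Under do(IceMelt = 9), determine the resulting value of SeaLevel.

21

do(IceMelt=9) replaces the equation IceMelt := -3Temp - Forcing - 4 with the constant IceMelt = 9.
Albedo = 2Temp + 3IceMelt + 2  [with Temp=2, IceMelt=9]  = 33
SeaLevel = -IceMelt + Forcing + Albedo  [with IceMelt=9, Forcing=-3, Albedo=33]  = 21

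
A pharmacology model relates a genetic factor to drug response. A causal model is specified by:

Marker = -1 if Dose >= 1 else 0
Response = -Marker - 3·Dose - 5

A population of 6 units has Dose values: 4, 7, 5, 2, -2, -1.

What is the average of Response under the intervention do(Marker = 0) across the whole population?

Under do(Marker=0), Marker's equation is replaced by Marker=0 for every unit. Per-unit Response: -17, -26, -20, -11, 1, -2. Mean = -12.5.

-12.5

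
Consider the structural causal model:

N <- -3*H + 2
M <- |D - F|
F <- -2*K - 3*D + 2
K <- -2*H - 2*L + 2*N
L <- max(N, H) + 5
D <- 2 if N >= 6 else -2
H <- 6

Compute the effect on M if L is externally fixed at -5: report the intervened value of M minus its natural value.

-64

The intervention breaks the incoming arrows to L: L <- max(N, H) + 5 no longer applies, and L = -5.
N = -3*H + 2  [with H=6]  = -16
K = -2*H - 2*L + 2*N  [with H=6, L=-5, N=-16]  = -34
D = 2 if N >= 6 else -2  [with N=-16]  = -2
F = -2*K - 3*D + 2  [with K=-34, D=-2]  = 76
M = |D - F|  [with D=-2, F=76]  = 78
Without intervention: N = -3*H + 2  [with H=6]  = -16; L = max(N, H) + 5  [with N=-16, H=6]  = 11; K = -2*H - 2*L + 2*N  [with H=6, L=11, N=-16]  = -66; D = 2 if N >= 6 else -2  [with N=-16]  = -2; F = -2*K - 3*D + 2  [with K=-66, D=-2]  = 140; M = |D - F|  [with D=-2, F=140]  = 142.
Change = 78 − 142 = -64.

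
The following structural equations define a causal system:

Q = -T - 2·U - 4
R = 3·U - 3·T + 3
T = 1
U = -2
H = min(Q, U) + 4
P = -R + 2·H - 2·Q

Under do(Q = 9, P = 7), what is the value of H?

The joint intervention fixes Q = 9, P = 7, removing each variable's own equation.
H = min(Q, U) + 4  [with Q=9, U=-2]  = 2

2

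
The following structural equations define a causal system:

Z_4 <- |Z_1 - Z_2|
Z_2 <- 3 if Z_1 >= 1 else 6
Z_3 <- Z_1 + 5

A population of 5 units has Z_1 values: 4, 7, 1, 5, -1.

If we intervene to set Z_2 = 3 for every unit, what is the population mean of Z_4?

Every unit gets Z_2=3 under the intervention. Z_4 values become 1, 4, 2, 2, 4; E[Z_4|do(Z_2=3)] = 2.6.

2.6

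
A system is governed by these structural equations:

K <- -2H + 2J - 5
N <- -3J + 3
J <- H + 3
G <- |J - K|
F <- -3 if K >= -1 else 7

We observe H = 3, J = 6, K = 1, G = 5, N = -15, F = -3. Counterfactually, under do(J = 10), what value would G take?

1

Under do(J=10), the mechanism J <- H + 3 is discarded; J is fixed at 10.
K = -2H + 2J - 5  [with H=3, J=10]  = 9
G = |J - K|  [with J=10, K=9]  = 1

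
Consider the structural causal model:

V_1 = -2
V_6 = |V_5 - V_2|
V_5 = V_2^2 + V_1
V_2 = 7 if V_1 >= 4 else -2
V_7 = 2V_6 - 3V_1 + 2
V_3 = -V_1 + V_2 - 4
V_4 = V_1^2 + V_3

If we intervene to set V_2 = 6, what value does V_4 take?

Under do(V_2=6), the mechanism V_2 = 7 if V_1 >= 4 else -2 is discarded; V_2 is fixed at 6.
V_3 = -V_1 + V_2 - 4  [with V_1=-2, V_2=6]  = 4
V_4 = V_1^2 + V_3  [with V_1=-2, V_3=4]  = 8

8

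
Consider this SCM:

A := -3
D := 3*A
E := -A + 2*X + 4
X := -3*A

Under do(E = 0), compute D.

-9

The intervention breaks the incoming arrows to E: E := -A + 2*X + 4 no longer applies, and E = 0.
Since D is not a descendant of the intervened variable, it is unaffected.
D = 3*A  [with A=-3]  = -9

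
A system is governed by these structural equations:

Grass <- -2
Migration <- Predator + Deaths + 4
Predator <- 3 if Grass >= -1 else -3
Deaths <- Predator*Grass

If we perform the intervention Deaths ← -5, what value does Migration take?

-4

The intervention breaks the incoming arrows to Deaths: Deaths <- Predator*Grass no longer applies, and Deaths = -5.
Predator = 3 if Grass >= -1 else -3  [with Grass=-2]  = -3
Migration = Predator + Deaths + 4  [with Predator=-3, Deaths=-5]  = -4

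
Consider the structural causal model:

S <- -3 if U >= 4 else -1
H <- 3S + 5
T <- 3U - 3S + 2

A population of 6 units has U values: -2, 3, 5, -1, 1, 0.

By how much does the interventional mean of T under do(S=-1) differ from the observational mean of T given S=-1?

The intervention sets S=-1 in all 6 units regardless of U. Recomputing T per unit gives -1, 14, 20, 2, 8, 5; average 8.
Conditioning on S=-1 selects the 5 unit(s) with U ∈ {-2, 3, -1, 1, 0}. Their T values: -1, 14, 2, 8, 5. Mean = 5.6.
Difference = 8 − 5.6 = 2.4.

2.4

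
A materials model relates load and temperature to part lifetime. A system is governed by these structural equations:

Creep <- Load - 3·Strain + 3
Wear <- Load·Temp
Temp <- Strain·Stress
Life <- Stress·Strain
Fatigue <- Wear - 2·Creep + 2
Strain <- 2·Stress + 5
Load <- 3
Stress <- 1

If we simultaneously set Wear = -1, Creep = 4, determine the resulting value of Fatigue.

Setting Wear = -1, Creep = 4 by intervention discards those variables' equations.
Fatigue = Wear - 2·Creep + 2  [with Wear=-1, Creep=4]  = -7

-7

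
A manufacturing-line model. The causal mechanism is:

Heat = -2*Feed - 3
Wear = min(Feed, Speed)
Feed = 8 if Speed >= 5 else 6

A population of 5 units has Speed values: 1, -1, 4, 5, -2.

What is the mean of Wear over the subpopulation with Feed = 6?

Conditioning on Feed=6 selects the 4 unit(s) with Speed ∈ {1, -1, 4, -2}. Their Wear values: 1, -1, 4, -2. Mean = 0.5.

0.5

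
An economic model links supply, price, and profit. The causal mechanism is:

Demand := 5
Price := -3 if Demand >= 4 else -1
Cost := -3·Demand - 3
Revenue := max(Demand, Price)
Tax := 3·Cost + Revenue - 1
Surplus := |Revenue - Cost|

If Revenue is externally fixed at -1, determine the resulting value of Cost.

Under do(Revenue=-1), the mechanism Revenue := max(Demand, Price) is discarded; Revenue is fixed at -1.
Since Cost is not a descendant of the intervened variable, it is unaffected.
Cost = -3·Demand - 3  [with Demand=5]  = -18

-18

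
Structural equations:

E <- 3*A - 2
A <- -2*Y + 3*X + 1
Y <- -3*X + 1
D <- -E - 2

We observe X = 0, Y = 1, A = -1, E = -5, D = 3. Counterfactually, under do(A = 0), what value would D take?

0

do(A=0) replaces the equation A <- -2*Y + 3*X + 1 with the constant A = 0.
E = 3*A - 2  [with A=0]  = -2
D = -E - 2  [with E=-2]  = 0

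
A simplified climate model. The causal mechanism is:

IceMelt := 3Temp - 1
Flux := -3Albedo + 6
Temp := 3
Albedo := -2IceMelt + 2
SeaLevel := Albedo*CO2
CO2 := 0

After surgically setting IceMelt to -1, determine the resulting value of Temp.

3

Under do(IceMelt=-1), the mechanism IceMelt := 3Temp - 1 is discarded; IceMelt is fixed at -1.
Since Temp is not a descendant of the intervened variable, it is unaffected.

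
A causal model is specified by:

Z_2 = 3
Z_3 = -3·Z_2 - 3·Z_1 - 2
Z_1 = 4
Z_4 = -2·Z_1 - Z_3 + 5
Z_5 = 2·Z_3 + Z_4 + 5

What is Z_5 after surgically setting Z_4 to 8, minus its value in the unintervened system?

-12

Intervening sets Z_4 = 8 and removes its equation (Z_4 = -2·Z_1 - Z_3 + 5).
Z_3 = -3·Z_2 - 3·Z_1 - 2  [with Z_2=3, Z_1=4]  = -23
Z_5 = 2·Z_3 + Z_4 + 5  [with Z_3=-23, Z_4=8]  = -33
Without intervention: Z_3 = -3·Z_2 - 3·Z_1 - 2  [with Z_2=3, Z_1=4]  = -23; Z_4 = -2·Z_1 - Z_3 + 5  [with Z_1=4, Z_3=-23]  = 20; Z_5 = 2·Z_3 + Z_4 + 5  [with Z_3=-23, Z_4=20]  = -21.
Change = -33 − (-21) = -12.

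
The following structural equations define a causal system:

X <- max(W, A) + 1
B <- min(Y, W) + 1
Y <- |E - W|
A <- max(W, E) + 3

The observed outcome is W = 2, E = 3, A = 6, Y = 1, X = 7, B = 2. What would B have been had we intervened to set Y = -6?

-5

Under do(Y=-6), the mechanism Y <- |E - W| is discarded; Y is fixed at -6.
B = min(Y, W) + 1  [with Y=-6, W=2]  = -5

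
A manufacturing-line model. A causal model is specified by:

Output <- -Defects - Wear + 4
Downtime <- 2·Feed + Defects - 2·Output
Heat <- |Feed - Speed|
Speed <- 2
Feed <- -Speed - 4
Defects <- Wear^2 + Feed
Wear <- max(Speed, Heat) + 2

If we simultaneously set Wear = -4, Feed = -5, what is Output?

The joint intervention fixes Wear = -4, Feed = -5, removing each variable's own equation.
Defects = Wear^2 + Feed  [with Wear=-4, Feed=-5]  = 11
Output = -Defects - Wear + 4  [with Defects=11, Wear=-4]  = -3

-3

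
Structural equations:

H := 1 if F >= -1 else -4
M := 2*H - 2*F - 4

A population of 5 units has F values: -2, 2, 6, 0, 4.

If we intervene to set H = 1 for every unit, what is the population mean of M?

-6

do(H=1) breaks H's dependence on F. With H=1 fixed, M across the units is 2, -6, -14, -2, -10, mean -6.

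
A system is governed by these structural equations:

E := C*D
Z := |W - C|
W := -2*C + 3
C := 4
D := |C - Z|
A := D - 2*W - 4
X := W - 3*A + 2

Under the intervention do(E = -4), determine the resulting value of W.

Under do(E=-4), the mechanism E := C*D is discarded; E is fixed at -4.
No directed path runs from E to W, so W keeps its natural value.
W = -2*C + 3  [with C=4]  = -5

-5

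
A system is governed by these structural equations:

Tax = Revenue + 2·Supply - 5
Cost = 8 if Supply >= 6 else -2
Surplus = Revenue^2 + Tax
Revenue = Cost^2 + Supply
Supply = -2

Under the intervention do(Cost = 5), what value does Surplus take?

543

do(Cost=5) replaces the equation Cost = 8 if Supply >= 6 else -2 with the constant Cost = 5.
Revenue = Cost^2 + Supply  [with Cost=5, Supply=-2]  = 23
Tax = Revenue + 2·Supply - 5  [with Revenue=23, Supply=-2]  = 14
Surplus = Revenue^2 + Tax  [with Revenue=23, Tax=14]  = 543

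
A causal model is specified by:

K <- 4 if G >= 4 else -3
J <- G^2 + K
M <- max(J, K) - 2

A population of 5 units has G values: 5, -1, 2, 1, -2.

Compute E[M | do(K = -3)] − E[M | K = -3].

4.5

Every unit gets K=-3 under the intervention. M values become 20, -4, -1, -4, -1; E[M|do(K=-3)] = 2.
Conditioning on K=-3 selects the 4 unit(s) with G ∈ {-1, 2, 1, -2}. Their M values: -4, -1, -4, -1. Mean = -2.5.
Difference = 2 − (-2.5) = 4.5.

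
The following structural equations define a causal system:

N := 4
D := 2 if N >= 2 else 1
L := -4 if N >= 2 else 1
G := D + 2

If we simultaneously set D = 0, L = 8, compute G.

2

Setting D = 0, L = 8 by intervention discards those variables' equations.
G = D + 2  [with D=0]  = 2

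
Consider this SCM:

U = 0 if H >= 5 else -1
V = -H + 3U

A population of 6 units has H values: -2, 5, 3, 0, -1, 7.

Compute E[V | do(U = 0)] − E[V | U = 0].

4

Every unit gets U=0 under the intervention. V values become 2, -5, -3, 0, 1, -7; E[V|do(U=0)] = -2.
Observing U=0 restricts to units where U's equation naturally yields 0: H ∈ {5, 7}. In that subpopulation V = -5, -7, mean -6.
Difference = -2 − (-6) = 4.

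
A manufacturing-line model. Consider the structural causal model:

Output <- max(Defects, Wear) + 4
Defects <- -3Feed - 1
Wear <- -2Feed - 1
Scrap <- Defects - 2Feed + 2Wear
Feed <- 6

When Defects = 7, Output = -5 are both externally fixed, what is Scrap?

The joint intervention fixes Defects = 7, Output = -5, removing each variable's own equation.
Wear = -2Feed - 1  [with Feed=6]  = -13
Scrap = Defects - 2Feed + 2Wear  [with Defects=7, Feed=6, Wear=-13]  = -31

-31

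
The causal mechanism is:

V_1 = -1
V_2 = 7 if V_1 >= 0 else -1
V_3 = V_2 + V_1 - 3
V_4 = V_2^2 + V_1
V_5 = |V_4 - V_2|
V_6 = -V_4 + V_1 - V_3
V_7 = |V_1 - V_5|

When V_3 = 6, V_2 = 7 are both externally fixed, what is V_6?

Setting V_3 = 6, V_2 = 7 by intervention discards those variables' equations.
V_4 = V_2^2 + V_1  [with V_2=7, V_1=-1]  = 48
V_6 = -V_4 + V_1 - V_3  [with V_4=48, V_1=-1, V_3=6]  = -55

-55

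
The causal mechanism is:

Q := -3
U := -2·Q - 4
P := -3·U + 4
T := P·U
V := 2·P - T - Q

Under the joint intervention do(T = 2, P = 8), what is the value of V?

The joint intervention fixes T = 2, P = 8, removing each variable's own equation.
V = 2·P - T - Q  [with P=8, T=2, Q=-3]  = 17

17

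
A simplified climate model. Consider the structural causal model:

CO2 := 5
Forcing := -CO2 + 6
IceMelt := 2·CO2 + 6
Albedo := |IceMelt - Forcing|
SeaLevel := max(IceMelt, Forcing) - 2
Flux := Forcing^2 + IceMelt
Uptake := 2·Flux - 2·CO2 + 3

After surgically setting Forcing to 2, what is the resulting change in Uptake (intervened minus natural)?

6

Under do(Forcing=2), the mechanism Forcing := -CO2 + 6 is discarded; Forcing is fixed at 2.
IceMelt = 2·CO2 + 6  [with CO2=5]  = 16
Flux = Forcing^2 + IceMelt  [with Forcing=2, IceMelt=16]  = 20
Uptake = 2·Flux - 2·CO2 + 3  [with Flux=20, CO2=5]  = 33
Without intervention: Forcing = -CO2 + 6  [with CO2=5]  = 1; IceMelt = 2·CO2 + 6  [with CO2=5]  = 16; Flux = Forcing^2 + IceMelt  [with Forcing=1, IceMelt=16]  = 17; Uptake = 2·Flux - 2·CO2 + 3  [with Flux=17, CO2=5]  = 27.
Change = 33 − 27 = 6.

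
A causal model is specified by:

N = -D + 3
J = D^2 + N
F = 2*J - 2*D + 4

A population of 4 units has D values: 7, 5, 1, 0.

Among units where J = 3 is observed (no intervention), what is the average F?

Observing J=3 restricts to units where J's equation naturally yields 3: D ∈ {1, 0}. In that subpopulation F = 8, 10, mean 9.

9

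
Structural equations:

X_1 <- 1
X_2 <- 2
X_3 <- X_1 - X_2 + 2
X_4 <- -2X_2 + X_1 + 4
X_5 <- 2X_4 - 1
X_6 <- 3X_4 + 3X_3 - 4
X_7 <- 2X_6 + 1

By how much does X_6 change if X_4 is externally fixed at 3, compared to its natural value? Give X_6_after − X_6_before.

Under do(X_4=3), the mechanism X_4 <- -2X_2 + X_1 + 4 is discarded; X_4 is fixed at 3.
X_3 = X_1 - X_2 + 2  [with X_1=1, X_2=2]  = 1
X_6 = 3X_4 + 3X_3 - 4  [with X_4=3, X_3=1]  = 8
Without intervention: X_3 = X_1 - X_2 + 2  [with X_1=1, X_2=2]  = 1; X_4 = -2X_2 + X_1 + 4  [with X_2=2, X_1=1]  = 1; X_6 = 3X_4 + 3X_3 - 4  [with X_4=1, X_3=1]  = 2.
Change = 8 − 2 = 6.

6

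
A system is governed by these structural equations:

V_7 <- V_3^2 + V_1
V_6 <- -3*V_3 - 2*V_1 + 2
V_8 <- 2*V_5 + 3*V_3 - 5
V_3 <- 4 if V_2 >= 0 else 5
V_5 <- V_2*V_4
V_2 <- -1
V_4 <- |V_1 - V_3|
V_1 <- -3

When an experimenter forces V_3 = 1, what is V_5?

-4

do(V_3=1) replaces the equation V_3 <- 4 if V_2 >= 0 else 5 with the constant V_3 = 1.
V_4 = |V_1 - V_3|  [with V_1=-3, V_3=1]  = 4
V_5 = V_2*V_4  [with V_2=-1, V_4=4]  = -4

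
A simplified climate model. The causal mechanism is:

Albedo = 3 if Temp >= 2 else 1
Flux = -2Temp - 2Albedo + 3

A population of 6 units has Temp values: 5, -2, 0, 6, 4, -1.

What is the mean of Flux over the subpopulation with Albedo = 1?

3

E[Flux|Albedo=1] averages over only the 3 units with Albedo=1 (Temp = -2, 0, -1): Flux = 5, 1, 3, mean 3.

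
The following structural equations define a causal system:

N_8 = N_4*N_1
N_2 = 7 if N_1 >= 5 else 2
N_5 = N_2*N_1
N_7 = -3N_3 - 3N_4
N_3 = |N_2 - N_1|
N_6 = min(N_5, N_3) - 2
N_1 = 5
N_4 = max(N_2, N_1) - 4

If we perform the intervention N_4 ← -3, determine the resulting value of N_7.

3

The intervention breaks the incoming arrows to N_4: N_4 = max(N_2, N_1) - 4 no longer applies, and N_4 = -3.
N_2 = 7 if N_1 >= 5 else 2  [with N_1=5]  = 7
N_3 = |N_2 - N_1|  [with N_2=7, N_1=5]  = 2
N_7 = -3N_3 - 3N_4  [with N_3=2, N_4=-3]  = 3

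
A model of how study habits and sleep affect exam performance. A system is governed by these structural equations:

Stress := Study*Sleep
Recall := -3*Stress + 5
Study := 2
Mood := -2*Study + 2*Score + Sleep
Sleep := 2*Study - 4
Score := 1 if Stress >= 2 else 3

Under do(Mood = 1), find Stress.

do(Mood=1) replaces the equation Mood := -2*Study + 2*Score + Sleep with the constant Mood = 1.
Stress is not downstream of the intervention, so its value is determined by the original equations.
Sleep = 2*Study - 4  [with Study=2]  = 0
Stress = Study*Sleep  [with Study=2, Sleep=0]  = 0

0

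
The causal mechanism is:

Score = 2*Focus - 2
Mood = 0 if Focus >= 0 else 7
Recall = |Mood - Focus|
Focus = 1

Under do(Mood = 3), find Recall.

2

The intervention breaks the incoming arrows to Mood: Mood = 0 if Focus >= 0 else 7 no longer applies, and Mood = 3.
Recall = |Mood - Focus|  [with Mood=3, Focus=1]  = 2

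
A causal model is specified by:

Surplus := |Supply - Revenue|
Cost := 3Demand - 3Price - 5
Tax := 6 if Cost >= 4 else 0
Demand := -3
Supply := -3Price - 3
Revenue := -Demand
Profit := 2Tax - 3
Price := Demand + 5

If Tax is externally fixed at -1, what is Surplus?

Intervening sets Tax = -1 and removes its equation (Tax := 6 if Cost >= 4 else 0).
Surplus is not downstream of the intervention, so its value is determined by the original equations.
Price = Demand + 5  [with Demand=-3]  = 2
Supply = -3Price - 3  [with Price=2]  = -9
Revenue = -Demand  [with Demand=-3]  = 3
Surplus = |Supply - Revenue|  [with Supply=-9, Revenue=3]  = 12

12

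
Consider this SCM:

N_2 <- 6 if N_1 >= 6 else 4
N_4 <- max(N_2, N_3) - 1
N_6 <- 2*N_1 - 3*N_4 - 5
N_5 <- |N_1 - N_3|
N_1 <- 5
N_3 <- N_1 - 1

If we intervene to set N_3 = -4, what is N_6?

The intervention breaks the incoming arrows to N_3: N_3 <- N_1 - 1 no longer applies, and N_3 = -4.
N_2 = 6 if N_1 >= 6 else 4  [with N_1=5]  = 4
N_4 = max(N_2, N_3) - 1  [with N_2=4, N_3=-4]  = 3
N_6 = 2*N_1 - 3*N_4 - 5  [with N_1=5, N_4=3]  = -4

-4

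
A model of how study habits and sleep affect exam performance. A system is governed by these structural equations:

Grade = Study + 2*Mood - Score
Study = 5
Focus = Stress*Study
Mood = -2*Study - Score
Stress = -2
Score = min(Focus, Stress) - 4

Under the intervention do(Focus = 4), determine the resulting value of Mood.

do(Focus=4) replaces the equation Focus = Stress*Study with the constant Focus = 4.
Score = min(Focus, Stress) - 4  [with Focus=4, Stress=-2]  = -6
Mood = -2*Study - Score  [with Study=5, Score=-6]  = -4

-4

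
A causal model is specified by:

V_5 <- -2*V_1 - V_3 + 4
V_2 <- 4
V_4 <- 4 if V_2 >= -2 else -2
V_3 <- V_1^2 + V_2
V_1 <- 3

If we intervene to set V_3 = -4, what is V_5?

2

do(V_3=-4) replaces the equation V_3 <- V_1^2 + V_2 with the constant V_3 = -4.
V_5 = -2*V_1 - V_3 + 4  [with V_1=3, V_3=-4]  = 2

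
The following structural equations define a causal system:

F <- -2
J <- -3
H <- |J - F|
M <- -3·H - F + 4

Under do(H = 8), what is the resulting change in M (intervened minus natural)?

-21

The intervention breaks the incoming arrows to H: H <- |J - F| no longer applies, and H = 8.
M = -3·H - F + 4  [with H=8, F=-2]  = -18
Without intervention: H = |J - F|  [with J=-3, F=-2]  = 1; M = -3·H - F + 4  [with H=1, F=-2]  = 3.
Change = -18 − 3 = -21.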